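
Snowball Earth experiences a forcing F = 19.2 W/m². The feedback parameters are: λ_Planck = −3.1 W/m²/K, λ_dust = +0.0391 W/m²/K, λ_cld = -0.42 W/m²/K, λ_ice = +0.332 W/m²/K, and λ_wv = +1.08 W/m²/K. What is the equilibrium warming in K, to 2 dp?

9.28 K

Net feedback parameter λ = (−3.1) + (+0.0391) + (-0.42) + (+0.332) + (+1.08) = -2.0689 W/m²/K.
ΔT = −F/λ = −19.2/(-2.0689) = 9.28 K.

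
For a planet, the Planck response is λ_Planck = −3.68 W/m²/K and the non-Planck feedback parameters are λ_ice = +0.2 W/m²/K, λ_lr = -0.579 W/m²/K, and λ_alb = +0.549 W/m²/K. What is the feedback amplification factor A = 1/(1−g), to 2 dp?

Convert to gains: g_ice = 0.2/3.68 = 0.05435; g_lr = -0.579/3.68 = -0.1573; g_alb = 0.549/3.68 = 0.1492.
Total gain g = 0.04625.
A = 1/(1 − 0.04625) = 1.05.

1.05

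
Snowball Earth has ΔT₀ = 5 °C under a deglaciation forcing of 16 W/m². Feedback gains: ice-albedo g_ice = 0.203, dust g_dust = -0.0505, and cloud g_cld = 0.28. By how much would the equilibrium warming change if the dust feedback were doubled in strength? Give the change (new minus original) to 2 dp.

Original: g = 0.4325, ΔT = 5/(1−0.4325) = 8.8106 °C.
With doubled dust: g' = 0.382, ΔT' = 5/(1−0.382) = 8.0906 °C.
Change = 8.0906 − 8.8106 = -0.72 °C.

-0.72 °C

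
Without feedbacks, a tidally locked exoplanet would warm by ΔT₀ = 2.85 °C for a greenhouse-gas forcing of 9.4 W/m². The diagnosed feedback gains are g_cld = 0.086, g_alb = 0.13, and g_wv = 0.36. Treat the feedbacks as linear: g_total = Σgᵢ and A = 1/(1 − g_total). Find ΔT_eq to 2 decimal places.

6.72 °C

Total gain g = 0.086 + 0.13 + 0.36 = 0.576.
Amplification A = 1/(1 − 0.576) = 2.358.
ΔT = 2.85 × 2.358 = 6.72 °C.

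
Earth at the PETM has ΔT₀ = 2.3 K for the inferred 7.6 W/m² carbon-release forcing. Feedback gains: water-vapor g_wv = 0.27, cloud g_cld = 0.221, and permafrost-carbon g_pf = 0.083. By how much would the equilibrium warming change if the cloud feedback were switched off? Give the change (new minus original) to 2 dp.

-1.84 K

Original: g = 0.574, ΔT = 2.3/(1−0.574) = 5.3991 K.
Without cloud: g' = 0.353, ΔT' = 2.3/(1−0.353) = 3.5549 K.
Change = 3.5549 − 5.3991 = -1.84 K.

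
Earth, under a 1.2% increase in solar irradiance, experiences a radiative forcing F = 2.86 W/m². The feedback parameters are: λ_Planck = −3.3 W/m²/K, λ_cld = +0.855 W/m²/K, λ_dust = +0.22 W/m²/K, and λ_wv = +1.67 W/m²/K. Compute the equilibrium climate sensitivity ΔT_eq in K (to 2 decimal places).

5.15 K

Net feedback parameter λ = (−3.3) + (+0.855) + (+0.22) + (+1.67) = -0.555 W/m²/K.
ΔT = −F/λ = −2.86/(-0.555) = 5.15 K.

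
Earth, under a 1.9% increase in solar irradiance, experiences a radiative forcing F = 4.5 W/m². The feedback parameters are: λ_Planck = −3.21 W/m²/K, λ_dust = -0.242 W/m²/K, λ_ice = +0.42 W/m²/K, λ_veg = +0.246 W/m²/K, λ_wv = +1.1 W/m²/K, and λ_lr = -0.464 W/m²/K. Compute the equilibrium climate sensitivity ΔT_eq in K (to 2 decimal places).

Net feedback parameter λ = (−3.21) + (-0.242) + (+0.42) + (+0.246) + (+1.1) + (-0.464) = -2.15 W/m²/K.
ΔT = −F/λ = −4.5/(-2.15) = 2.09 K.

2.09 K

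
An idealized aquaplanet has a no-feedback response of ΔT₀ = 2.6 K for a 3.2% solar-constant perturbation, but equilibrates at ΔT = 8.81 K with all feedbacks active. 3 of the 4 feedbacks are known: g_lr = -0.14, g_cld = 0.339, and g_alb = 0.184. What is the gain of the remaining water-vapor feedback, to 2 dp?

0.32

Amplification A = ΔT/ΔT₀ = 8.81/2.6 = 3.388.
Total gain g = 1 − 1/A = 1 − 1/3.388 = 0.7048.
Known gains sum to -0.14 + 0.339 + 0.184 = 0.383.
g_wv = 0.7048 − 0.383 = 0.32.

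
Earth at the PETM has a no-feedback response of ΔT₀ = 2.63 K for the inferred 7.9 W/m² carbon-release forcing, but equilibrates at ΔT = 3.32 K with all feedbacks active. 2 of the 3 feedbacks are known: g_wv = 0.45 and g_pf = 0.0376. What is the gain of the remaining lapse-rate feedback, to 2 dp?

Amplification A = ΔT/ΔT₀ = 3.32/2.63 = 1.262.
Total gain g = 1 − 1/A = 1 − 1/1.262 = 0.2076.
Known gains sum to 0.45 + 0.0376 = 0.4876.
g_lr = 0.2076 − 0.4876 = -0.28.

-0.28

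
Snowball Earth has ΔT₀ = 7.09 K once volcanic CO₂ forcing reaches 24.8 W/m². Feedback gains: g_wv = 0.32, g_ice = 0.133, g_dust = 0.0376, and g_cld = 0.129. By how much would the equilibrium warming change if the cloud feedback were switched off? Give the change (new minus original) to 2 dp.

-4.72 K

Original: g = 0.6196, ΔT = 7.09/(1−0.6196) = 18.6383 K.
Without cloud: g' = 0.4906, ΔT' = 7.09/(1−0.4906) = 13.9183 K.
Change = 13.9183 − 18.6383 = -4.72 K.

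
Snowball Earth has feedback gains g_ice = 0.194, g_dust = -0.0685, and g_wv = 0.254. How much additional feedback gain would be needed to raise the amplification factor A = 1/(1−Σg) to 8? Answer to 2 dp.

0.50

Current total gain = 0.3795.
Target gain for A = 8: g* = 1 − 1/8 = 0.875.
Additional gain needed = 0.875 − 0.3795 = 0.50.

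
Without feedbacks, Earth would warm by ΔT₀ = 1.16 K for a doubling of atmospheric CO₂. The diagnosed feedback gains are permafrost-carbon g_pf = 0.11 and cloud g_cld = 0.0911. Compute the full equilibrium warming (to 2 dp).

1.45 K

Total gain g = 0.11 + 0.0911 = 0.2011.
Amplification A = 1/(1 − 0.2011) = 1.252.
ΔT = 1.16 × 1.252 = 1.45 K.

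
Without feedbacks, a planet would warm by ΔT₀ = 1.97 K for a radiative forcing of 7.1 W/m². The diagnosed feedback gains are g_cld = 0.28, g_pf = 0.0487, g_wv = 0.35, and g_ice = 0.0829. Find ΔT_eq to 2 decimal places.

8.26 K

Total gain g = 0.28 + 0.0487 + 0.35 + 0.0829 = 0.7616.
Amplification A = 1/(1 − 0.7616) = 4.195.
ΔT = 1.97 × 4.195 = 8.26 K.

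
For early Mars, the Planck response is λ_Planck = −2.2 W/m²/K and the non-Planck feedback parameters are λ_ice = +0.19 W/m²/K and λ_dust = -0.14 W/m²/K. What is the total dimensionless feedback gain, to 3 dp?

0.023

Convert to gains: g_ice = 0.19/2.2 = 0.08636; g_dust = -0.14/2.2 = -0.06364.
Total gain g = 0.02272.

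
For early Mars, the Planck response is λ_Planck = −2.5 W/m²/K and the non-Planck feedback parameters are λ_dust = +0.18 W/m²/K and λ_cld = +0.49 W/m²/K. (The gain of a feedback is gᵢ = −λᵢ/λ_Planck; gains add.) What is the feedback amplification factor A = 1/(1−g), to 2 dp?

Convert to gains: g_dust = 0.18/2.5 = 0.072; g_cld = 0.49/2.5 = 0.196.
Total gain g = 0.268.
A = 1/(1 − 0.268) = 1.37.

1.37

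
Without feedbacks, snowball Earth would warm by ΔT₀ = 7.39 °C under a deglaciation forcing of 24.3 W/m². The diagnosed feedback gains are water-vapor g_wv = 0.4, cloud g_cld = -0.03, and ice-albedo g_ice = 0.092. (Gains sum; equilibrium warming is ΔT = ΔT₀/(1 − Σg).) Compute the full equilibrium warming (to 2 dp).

13.74 °C

Total gain g = 0.4 − 0.03 + 0.092 = 0.462.
Amplification A = 1/(1 − 0.462) = 1.859.
ΔT = 7.39 × 1.859 = 13.74 °C.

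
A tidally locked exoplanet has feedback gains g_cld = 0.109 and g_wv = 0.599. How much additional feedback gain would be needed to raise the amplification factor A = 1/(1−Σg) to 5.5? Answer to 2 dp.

Current total gain = 0.708.
Target gain for A = 5.5: g* = 1 − 1/5.5 = 0.8182.
Additional gain needed = 0.8182 − 0.708 = 0.11.

0.11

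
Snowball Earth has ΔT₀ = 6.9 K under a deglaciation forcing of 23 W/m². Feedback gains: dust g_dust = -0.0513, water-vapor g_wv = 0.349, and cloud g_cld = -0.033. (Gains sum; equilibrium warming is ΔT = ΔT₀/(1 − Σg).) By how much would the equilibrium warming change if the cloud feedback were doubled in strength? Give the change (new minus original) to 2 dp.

-0.40 K

Original: g = 0.2647, ΔT = 6.9/(1−0.2647) = 9.3839 K.
With doubled cloud: g' = 0.2317, ΔT' = 6.9/(1−0.2317) = 8.9809 K.
Change = 8.9809 − 9.3839 = -0.40 K.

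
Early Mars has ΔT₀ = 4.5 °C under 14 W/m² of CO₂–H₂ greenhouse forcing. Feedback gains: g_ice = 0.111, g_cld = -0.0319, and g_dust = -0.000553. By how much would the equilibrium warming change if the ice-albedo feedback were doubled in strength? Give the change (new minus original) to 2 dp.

Original: g = 0.078547, ΔT = 4.5/(1−0.078547) = 4.8836 °C.
With doubled ice-albedo: g' = 0.189547, ΔT' = 4.5/(1−0.189547) = 5.5525 °C.
Change = 5.5525 − 4.8836 = 0.67 °C.

0.67 °C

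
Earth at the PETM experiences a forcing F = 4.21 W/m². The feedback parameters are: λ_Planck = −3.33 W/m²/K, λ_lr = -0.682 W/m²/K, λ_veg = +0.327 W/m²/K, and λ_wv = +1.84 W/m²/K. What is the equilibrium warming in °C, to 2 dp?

2.28 °C

Net feedback parameter λ = (−3.33) + (-0.682) + (+0.327) + (+1.84) = -1.845 W/m²/K.
ΔT = −F/λ = −4.21/(-1.845) = 2.28 °C.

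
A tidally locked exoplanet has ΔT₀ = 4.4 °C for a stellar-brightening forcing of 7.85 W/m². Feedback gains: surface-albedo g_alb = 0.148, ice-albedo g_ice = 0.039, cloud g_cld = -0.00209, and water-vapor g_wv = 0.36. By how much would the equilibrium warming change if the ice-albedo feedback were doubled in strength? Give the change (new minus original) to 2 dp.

Original: g = 0.54491, ΔT = 4.4/(1−0.54491) = 9.6684 °C.
With doubled ice-albedo: g' = 0.58391, ΔT' = 4.4/(1−0.58391) = 10.5746 °C.
Change = 10.5746 − 9.6684 = 0.91 °C.

0.91 °C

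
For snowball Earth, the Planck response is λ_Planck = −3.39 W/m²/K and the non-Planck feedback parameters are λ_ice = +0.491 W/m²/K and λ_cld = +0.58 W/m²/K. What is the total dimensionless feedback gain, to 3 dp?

Convert to gains: g_ice = 0.491/3.39 = 0.1448; g_cld = 0.58/3.39 = 0.1711.
Total gain g = 0.3159.

0.316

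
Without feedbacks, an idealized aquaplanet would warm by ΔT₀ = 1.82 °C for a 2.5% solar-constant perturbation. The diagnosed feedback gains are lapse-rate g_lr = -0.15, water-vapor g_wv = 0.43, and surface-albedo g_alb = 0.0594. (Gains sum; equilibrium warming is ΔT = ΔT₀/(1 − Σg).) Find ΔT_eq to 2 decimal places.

Total gain g = -0.15 + 0.43 + 0.0594 = 0.3394.
Amplification A = 1/(1 − 0.3394) = 1.514.
ΔT = 1.82 × 1.514 = 2.76 °C.

2.76 °C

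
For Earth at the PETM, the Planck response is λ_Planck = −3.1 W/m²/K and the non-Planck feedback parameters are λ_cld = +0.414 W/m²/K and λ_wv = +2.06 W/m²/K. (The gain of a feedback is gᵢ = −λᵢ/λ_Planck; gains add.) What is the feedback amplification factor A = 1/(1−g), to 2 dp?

Convert to gains: g_cld = 0.414/3.1 = 0.1335; g_wv = 2.06/3.1 = 0.6645.
Total gain g = 0.798.
A = 1/(1 − 0.798) = 4.95.

4.95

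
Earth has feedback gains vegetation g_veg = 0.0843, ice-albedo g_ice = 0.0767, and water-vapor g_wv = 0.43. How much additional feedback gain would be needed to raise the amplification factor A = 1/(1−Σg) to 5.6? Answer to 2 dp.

0.23

Current total gain = 0.591.
Target gain for A = 5.6: g* = 1 − 1/5.6 = 0.8214.
Additional gain needed = 0.8214 − 0.591 = 0.23.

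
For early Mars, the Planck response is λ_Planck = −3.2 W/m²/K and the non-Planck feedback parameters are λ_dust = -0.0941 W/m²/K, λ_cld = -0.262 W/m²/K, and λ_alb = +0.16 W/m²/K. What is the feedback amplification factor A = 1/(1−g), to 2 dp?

Convert to gains: g_dust = -0.0941/3.2 = -0.02941; g_cld = -0.262/3.2 = -0.08188; g_alb = 0.16/3.2 = 0.05.
Total gain g = -0.06129.
A = 1/(1 + 0.06129) = 0.94.

0.94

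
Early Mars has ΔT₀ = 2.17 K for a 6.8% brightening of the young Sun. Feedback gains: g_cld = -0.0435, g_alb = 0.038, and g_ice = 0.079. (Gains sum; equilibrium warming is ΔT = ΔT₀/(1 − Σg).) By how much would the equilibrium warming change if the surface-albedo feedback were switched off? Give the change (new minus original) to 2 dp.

Original: g = 0.0735, ΔT = 2.17/(1−0.0735) = 2.3421 K.
Without surface-albedo: g' = 0.0355, ΔT' = 2.17/(1−0.0355) = 2.2499 K.
Change = 2.2499 − 2.3421 = -0.09 K.

-0.09 K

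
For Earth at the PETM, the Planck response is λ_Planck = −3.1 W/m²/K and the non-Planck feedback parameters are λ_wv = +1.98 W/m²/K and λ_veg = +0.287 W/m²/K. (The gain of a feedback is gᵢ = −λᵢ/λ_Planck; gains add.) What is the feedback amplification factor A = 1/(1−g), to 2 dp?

Convert to gains: g_wv = 1.98/3.1 = 0.6387; g_veg = 0.287/3.1 = 0.09258.
Total gain g = 0.73128.
A = 1/(1 − 0.73128) = 3.72.

3.72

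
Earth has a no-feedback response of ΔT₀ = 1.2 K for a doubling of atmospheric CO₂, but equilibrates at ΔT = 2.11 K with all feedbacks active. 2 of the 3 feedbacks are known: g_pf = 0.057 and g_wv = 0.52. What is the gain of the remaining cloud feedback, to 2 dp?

-0.15

Amplification A = ΔT/ΔT₀ = 2.11/1.2 = 1.758.
Total gain g = 1 − 1/A = 1 − 1/1.758 = 0.4312.
Known gains sum to 0.057 + 0.52 = 0.577.
g_cld = 0.4312 − 0.577 = -0.15.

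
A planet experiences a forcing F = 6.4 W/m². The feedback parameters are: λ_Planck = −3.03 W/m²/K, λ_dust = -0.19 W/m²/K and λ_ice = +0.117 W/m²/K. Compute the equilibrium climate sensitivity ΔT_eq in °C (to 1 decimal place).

2.1 °C

Net feedback parameter λ = (−3.03) + (-0.19) + (+0.117) = -3.103 W/m²/K.
ΔT = −F/λ = −6.4/(-3.103) = 2.1 °C.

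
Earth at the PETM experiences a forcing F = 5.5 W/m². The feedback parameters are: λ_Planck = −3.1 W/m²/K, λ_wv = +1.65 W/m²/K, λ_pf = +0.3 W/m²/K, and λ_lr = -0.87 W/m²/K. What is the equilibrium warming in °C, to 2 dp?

Net feedback parameter λ = (−3.1) + (+1.65) + (+0.3) + (-0.87) = -2.02 W/m²/K.
ΔT = −F/λ = −5.5/(-2.02) = 2.72 °C.

2.72 °C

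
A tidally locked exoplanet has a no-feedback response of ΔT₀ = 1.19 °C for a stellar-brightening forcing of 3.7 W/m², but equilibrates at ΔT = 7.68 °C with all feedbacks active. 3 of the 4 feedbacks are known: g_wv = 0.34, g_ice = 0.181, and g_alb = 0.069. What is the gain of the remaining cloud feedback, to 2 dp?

Amplification A = ΔT/ΔT₀ = 7.68/1.19 = 6.454.
Total gain g = 1 − 1/A = 1 − 1/6.454 = 0.8451.
Known gains sum to 0.34 + 0.181 + 0.069 = 0.59.
g_cld = 0.8451 − 0.59 = 0.26.

0.26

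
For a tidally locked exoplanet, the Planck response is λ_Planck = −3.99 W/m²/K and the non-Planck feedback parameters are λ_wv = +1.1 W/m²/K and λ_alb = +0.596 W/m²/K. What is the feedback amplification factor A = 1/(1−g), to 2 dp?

1.74

Convert to gains: g_wv = 1.1/3.99 = 0.2757; g_alb = 0.596/3.99 = 0.1494.
Total gain g = 0.4251.
A = 1/(1 − 0.4251) = 1.74.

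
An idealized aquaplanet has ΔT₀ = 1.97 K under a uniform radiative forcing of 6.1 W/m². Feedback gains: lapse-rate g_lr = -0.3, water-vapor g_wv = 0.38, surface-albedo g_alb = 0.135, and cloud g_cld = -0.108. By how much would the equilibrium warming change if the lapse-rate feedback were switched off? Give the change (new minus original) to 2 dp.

1.12 K

Original: g = 0.107, ΔT = 1.97/(1−0.107) = 2.2060 K.
Without lapse-rate: g' = 0.407, ΔT' = 1.97/(1−0.407) = 3.3221 K.
Change = 3.3221 − 2.2060 = 1.12 K.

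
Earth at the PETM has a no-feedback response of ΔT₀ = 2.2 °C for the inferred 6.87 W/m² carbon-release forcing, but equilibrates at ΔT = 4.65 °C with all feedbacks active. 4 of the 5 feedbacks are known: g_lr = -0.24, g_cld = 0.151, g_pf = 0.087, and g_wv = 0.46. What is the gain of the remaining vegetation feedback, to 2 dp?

Amplification A = ΔT/ΔT₀ = 4.65/2.2 = 2.114.
Total gain g = 1 − 1/A = 1 − 1/2.114 = 0.527.
Known gains sum to -0.24 + 0.151 + 0.087 + 0.46 = 0.458.
g_veg = 0.527 − 0.458 = 0.07.

0.07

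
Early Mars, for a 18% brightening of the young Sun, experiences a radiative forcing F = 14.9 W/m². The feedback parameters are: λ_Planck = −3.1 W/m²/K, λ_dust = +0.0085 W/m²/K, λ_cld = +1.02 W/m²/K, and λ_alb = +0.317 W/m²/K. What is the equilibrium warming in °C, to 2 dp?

Net feedback parameter λ = (−3.1) + (+0.0085) + (+1.02) + (+0.317) = -1.7545 W/m²/K.
ΔT = −F/λ = −14.9/(-1.7545) = 8.49 °C.

8.49 °C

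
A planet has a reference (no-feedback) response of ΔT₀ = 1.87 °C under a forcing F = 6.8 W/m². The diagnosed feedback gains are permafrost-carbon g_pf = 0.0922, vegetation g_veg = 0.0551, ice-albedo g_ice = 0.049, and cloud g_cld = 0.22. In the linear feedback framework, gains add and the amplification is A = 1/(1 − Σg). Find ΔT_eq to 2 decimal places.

Total gain g = 0.0922 + 0.0551 + 0.049 + 0.22 = 0.4163.
Amplification A = 1/(1 − 0.4163) = 1.713.
ΔT = 1.87 × 1.713 = 3.20 °C.

3.20 °C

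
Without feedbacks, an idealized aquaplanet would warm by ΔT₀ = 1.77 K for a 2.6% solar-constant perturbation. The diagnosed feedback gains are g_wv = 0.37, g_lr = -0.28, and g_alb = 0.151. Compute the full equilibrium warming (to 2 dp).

2.33 K

Total gain g = 0.37 − 0.28 + 0.151 = 0.241.
Amplification A = 1/(1 − 0.241) = 1.318.
ΔT = 1.77 × 1.318 = 2.33 K.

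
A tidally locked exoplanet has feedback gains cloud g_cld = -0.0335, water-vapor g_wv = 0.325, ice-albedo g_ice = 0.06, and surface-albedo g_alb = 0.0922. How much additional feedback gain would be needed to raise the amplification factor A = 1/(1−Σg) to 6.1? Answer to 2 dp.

0.39

Current total gain = 0.4437.
Target gain for A = 6.1: g* = 1 − 1/6.1 = 0.8361.
Additional gain needed = 0.8361 − 0.4437 = 0.39.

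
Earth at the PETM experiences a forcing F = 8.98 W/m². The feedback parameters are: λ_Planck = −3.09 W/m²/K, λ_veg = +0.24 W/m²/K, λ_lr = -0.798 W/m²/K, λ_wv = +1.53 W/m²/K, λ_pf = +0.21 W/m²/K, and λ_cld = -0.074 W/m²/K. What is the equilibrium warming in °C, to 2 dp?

4.53 °C

Net feedback parameter λ = (−3.09) + (+0.24) + (-0.798) + (+1.53) + (+0.21) + (-0.074) = -1.982 W/m²/K.
ΔT = −F/λ = −8.98/(-1.982) = 4.53 °C.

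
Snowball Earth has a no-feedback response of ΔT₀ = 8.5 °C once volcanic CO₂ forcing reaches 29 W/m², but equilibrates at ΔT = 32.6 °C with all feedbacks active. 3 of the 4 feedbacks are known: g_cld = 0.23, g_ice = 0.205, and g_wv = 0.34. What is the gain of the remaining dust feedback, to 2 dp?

-0.04

Amplification A = ΔT/ΔT₀ = 32.6/8.5 = 3.835.
Total gain g = 1 − 1/A = 1 − 1/3.835 = 0.7392.
Known gains sum to 0.23 + 0.205 + 0.34 = 0.775.
g_dust = 0.7392 − 0.775 = -0.04.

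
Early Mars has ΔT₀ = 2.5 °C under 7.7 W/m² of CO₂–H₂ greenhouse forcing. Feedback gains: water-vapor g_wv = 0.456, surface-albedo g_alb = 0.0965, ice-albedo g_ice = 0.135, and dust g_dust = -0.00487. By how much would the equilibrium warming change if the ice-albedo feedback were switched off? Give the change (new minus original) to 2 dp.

Original: g = 0.68263, ΔT = 2.5/(1−0.68263) = 7.8772 °C.
Without ice-albedo: g' = 0.54763, ΔT' = 2.5/(1−0.54763) = 5.5264 °C.
Change = 5.5264 − 7.8772 = -2.35 °C.

-2.35 °C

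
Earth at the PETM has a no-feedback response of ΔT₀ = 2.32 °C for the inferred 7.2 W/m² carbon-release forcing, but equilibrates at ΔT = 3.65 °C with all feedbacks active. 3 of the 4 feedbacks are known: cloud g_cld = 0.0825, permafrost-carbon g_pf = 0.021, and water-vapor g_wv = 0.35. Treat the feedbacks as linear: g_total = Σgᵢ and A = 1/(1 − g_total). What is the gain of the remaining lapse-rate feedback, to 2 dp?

Amplification A = ΔT/ΔT₀ = 3.65/2.32 = 1.573.
Total gain g = 1 − 1/A = 1 − 1/1.573 = 0.3643.
Known gains sum to 0.0825 + 0.021 + 0.35 = 0.4535.
g_lr = 0.3643 − 0.4535 = -0.09.

-0.09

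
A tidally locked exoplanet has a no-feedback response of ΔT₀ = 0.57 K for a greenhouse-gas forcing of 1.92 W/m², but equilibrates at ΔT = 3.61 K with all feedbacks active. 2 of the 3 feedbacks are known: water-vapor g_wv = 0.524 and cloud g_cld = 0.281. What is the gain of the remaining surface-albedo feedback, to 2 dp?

Amplification A = ΔT/ΔT₀ = 3.61/0.57 = 6.333.
Total gain g = 1 − 1/A = 1 − 1/6.333 = 0.8421.
Known gains sum to 0.524 + 0.281 = 0.805.
g_alb = 0.8421 − 0.805 = 0.04.

0.04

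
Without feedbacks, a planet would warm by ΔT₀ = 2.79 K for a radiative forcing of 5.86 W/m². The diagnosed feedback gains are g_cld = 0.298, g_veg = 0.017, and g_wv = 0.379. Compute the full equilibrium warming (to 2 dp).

Total gain g = 0.298 + 0.017 + 0.379 = 0.694.
Amplification A = 1/(1 − 0.694) = 3.268.
ΔT = 2.79 × 3.268 = 9.12 K.

9.12 K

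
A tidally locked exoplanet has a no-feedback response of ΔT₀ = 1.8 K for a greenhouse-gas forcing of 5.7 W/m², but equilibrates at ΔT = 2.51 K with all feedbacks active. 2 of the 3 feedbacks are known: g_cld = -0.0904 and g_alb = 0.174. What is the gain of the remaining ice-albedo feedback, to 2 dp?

Amplification A = ΔT/ΔT₀ = 2.51/1.8 = 1.394.
Total gain g = 1 − 1/A = 1 − 1/1.394 = 0.2826.
Known gains sum to -0.0904 + 0.174 = 0.0836.
g_ice = 0.2826 − 0.0836 = 0.20.

0.20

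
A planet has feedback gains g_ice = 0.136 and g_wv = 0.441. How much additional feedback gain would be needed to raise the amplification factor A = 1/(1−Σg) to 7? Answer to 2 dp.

Current total gain = 0.577.
Target gain for A = 7: g* = 1 − 1/7 = 0.8571.
Additional gain needed = 0.8571 − 0.577 = 0.28.

0.28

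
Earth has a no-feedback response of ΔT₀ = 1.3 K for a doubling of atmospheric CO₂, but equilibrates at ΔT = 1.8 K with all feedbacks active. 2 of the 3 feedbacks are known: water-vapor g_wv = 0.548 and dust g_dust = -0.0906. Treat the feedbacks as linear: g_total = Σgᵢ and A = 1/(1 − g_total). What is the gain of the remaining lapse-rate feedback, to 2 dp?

Amplification A = ΔT/ΔT₀ = 1.8/1.3 = 1.385.
Total gain g = 1 − 1/A = 1 − 1/1.385 = 0.278.
Known gains sum to 0.548 − 0.0906 = 0.4574.
g_lr = 0.278 − 0.4574 = -0.18.

-0.18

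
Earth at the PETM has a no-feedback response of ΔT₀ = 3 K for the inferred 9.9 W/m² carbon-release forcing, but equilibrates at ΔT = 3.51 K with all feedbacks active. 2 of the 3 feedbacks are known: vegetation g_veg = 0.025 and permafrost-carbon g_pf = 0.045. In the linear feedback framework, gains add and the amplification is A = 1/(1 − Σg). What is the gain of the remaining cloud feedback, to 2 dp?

0.08

Amplification A = ΔT/ΔT₀ = 3.51/3 = 1.17.
Total gain g = 1 − 1/A = 1 − 1/1.17 = 0.1453.
Known gains sum to 0.025 + 0.045 = 0.07.
g_cld = 0.1453 − 0.07 = 0.08.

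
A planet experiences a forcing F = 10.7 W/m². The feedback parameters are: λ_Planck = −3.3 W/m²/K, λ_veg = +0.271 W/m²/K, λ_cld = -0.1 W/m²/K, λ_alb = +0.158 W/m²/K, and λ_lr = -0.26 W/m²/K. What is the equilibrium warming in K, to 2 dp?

Net feedback parameter λ = (−3.3) + (+0.271) + (-0.1) + (+0.158) + (-0.26) = -3.231 W/m²/K.
ΔT = −F/λ = −10.7/(-3.231) = 3.31 K.

3.31 K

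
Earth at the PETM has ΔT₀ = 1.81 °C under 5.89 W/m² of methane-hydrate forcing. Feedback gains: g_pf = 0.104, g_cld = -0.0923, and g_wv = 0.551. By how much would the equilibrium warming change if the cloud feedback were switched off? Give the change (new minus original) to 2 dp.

Original: g = 0.5627, ΔT = 1.81/(1−0.5627) = 4.1390 °C.
Without cloud: g' = 0.655, ΔT' = 1.81/(1−0.655) = 5.2464 °C.
Change = 5.2464 − 4.1390 = 1.11 °C.

1.11 °C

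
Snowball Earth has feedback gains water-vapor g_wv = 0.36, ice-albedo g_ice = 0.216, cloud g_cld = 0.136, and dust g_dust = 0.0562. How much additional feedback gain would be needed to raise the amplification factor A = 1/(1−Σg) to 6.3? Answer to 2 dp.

0.07

Current total gain = 0.7682.
Target gain for A = 6.3: g* = 1 − 1/6.3 = 0.8413.
Additional gain needed = 0.8413 − 0.7682 = 0.07.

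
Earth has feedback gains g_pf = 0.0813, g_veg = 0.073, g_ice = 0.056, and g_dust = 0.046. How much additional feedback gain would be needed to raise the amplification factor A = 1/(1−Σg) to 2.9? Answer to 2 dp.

0.40

Current total gain = 0.2563.
Target gain for A = 2.9: g* = 1 − 1/2.9 = 0.6552.
Additional gain needed = 0.6552 − 0.2563 = 0.40.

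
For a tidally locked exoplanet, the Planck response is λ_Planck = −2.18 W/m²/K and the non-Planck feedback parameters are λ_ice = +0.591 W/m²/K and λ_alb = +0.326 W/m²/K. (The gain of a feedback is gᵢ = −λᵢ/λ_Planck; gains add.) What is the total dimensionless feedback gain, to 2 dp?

Convert to gains: g_ice = 0.591/2.18 = 0.2711; g_alb = 0.326/2.18 = 0.1495.
Total gain g = 0.4206.

0.42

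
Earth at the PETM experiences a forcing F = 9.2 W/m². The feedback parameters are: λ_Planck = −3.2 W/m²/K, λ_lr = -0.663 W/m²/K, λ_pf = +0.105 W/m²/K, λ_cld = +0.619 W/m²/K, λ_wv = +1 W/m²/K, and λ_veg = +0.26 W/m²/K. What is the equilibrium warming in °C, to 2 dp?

4.90 °C

Net feedback parameter λ = (−3.2) + (-0.663) + (+0.105) + (+0.619) + (+1) + (+0.26) = -1.879 W/m²/K.
ΔT = −F/λ = −9.2/(-1.879) = 4.90 °C.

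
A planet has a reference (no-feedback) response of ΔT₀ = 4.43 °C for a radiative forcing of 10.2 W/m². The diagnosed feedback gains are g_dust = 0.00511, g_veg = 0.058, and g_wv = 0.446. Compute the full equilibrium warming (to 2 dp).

9.02 °C

Total gain g = 0.00511 + 0.058 + 0.446 = 0.50911.
Amplification A = 1/(1 − 0.50911) = 2.037.
ΔT = 4.43 × 2.037 = 9.02 °C.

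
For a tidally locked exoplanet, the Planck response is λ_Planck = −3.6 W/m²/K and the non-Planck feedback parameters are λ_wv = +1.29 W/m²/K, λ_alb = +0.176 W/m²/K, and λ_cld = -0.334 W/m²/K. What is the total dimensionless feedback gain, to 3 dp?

Convert to gains: g_wv = 1.29/3.6 = 0.3583; g_alb = 0.176/3.6 = 0.04889; g_cld = -0.334/3.6 = -0.09278.
Total gain g = 0.31441.

0.314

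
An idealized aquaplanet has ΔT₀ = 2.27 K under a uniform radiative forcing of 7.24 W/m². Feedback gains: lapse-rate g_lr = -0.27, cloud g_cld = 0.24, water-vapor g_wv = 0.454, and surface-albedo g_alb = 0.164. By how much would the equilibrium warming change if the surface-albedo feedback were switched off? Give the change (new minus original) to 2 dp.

Original: g = 0.588, ΔT = 2.27/(1−0.588) = 5.5097 K.
Without surface-albedo: g' = 0.424, ΔT' = 2.27/(1−0.424) = 3.9410 K.
Change = 3.9410 − 5.5097 = -1.57 K.

-1.57 K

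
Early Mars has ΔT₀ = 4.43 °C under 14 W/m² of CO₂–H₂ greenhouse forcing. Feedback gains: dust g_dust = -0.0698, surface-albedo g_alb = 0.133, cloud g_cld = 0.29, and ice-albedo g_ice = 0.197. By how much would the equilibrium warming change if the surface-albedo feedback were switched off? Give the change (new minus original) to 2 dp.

-2.25 °C

Original: g = 0.5502, ΔT = 4.43/(1−0.5502) = 9.8488 °C.
Without surface-albedo: g' = 0.4172, ΔT' = 4.43/(1−0.4172) = 7.6012 °C.
Change = 7.6012 − 9.8488 = -2.25 °C.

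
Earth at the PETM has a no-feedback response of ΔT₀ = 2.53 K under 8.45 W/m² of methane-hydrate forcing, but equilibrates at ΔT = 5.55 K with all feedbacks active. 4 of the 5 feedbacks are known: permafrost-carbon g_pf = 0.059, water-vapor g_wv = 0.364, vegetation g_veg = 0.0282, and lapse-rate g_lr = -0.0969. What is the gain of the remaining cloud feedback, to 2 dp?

Amplification A = ΔT/ΔT₀ = 5.55/2.53 = 2.194.
Total gain g = 1 − 1/A = 1 − 1/2.194 = 0.5442.
Known gains sum to 0.059 + 0.364 + 0.0282 − 0.0969 = 0.3543.
g_cld = 0.5442 − 0.3543 = 0.19.

0.19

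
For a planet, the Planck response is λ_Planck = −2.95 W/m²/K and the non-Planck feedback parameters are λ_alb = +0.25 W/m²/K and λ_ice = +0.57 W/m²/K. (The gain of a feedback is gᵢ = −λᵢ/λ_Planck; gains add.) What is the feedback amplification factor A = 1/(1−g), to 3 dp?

1.385

Convert to gains: g_alb = 0.25/2.95 = 0.08475; g_ice = 0.57/2.95 = 0.1932.
Total gain g = 0.27795.
A = 1/(1 − 0.27795) = 1.385.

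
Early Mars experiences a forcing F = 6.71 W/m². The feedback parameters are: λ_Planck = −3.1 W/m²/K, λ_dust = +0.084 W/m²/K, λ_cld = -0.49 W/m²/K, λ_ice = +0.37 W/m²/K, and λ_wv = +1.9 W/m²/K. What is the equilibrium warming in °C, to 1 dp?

5.4 °C

Net feedback parameter λ = (−3.1) + (+0.084) + (-0.49) + (+0.37) + (+1.9) = -1.236 W/m²/K.
ΔT = −F/λ = −6.71/(-1.236) = 5.4 °C.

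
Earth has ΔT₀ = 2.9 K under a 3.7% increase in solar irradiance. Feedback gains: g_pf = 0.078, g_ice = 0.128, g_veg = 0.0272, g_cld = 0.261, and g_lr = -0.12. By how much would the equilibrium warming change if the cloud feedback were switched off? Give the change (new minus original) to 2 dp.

-1.36 K

Original: g = 0.3742, ΔT = 2.9/(1−0.3742) = 4.6341 K.
Without cloud: g' = 0.1132, ΔT' = 2.9/(1−0.1132) = 3.2702 K.
Change = 3.2702 − 4.6341 = -1.36 K.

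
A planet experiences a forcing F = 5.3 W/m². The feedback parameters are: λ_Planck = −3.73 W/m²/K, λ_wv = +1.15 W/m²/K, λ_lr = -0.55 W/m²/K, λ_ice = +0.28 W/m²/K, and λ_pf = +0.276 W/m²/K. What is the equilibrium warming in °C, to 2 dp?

Net feedback parameter λ = (−3.73) + (+1.15) + (-0.55) + (+0.28) + (+0.276) = -2.574 W/m²/K.
ΔT = −F/λ = −5.3/(-2.574) = 2.06 °C.

2.06 °C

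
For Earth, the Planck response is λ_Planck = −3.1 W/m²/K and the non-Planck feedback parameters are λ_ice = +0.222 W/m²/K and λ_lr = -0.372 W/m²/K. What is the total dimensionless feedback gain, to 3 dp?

Convert to gains: g_ice = 0.222/3.1 = 0.07161; g_lr = -0.372/3.1 = -0.12.
Total gain g = -0.04839.

-0.048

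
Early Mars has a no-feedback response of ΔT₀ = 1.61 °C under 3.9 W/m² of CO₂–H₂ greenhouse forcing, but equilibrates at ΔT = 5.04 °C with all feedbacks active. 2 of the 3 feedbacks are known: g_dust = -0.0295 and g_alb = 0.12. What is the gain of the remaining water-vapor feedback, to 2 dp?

Amplification A = ΔT/ΔT₀ = 5.04/1.61 = 3.13.
Total gain g = 1 − 1/A = 1 − 1/3.13 = 0.6805.
Known gains sum to -0.0295 + 0.12 = 0.0905.
g_wv = 0.6805 − 0.0905 = 0.59.

0.59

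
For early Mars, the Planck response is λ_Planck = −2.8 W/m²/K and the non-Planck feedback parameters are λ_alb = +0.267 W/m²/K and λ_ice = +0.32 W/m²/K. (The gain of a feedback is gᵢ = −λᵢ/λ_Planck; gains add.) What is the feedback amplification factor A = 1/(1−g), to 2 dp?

Convert to gains: g_alb = 0.267/2.8 = 0.09536; g_ice = 0.32/2.8 = 0.1143.
Total gain g = 0.20966.
A = 1/(1 − 0.20966) = 1.27.

1.27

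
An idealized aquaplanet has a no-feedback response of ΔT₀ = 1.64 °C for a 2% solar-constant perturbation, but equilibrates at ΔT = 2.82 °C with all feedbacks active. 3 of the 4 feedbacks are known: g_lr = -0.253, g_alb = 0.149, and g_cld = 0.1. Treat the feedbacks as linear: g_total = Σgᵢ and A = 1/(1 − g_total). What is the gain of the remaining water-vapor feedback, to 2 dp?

0.42

Amplification A = ΔT/ΔT₀ = 2.82/1.64 = 1.72.
Total gain g = 1 − 1/A = 1 − 1/1.72 = 0.4186.
Known gains sum to -0.253 + 0.149 + 0.1 = -0.004.
g_wv = 0.4186 + 0.004 = 0.42.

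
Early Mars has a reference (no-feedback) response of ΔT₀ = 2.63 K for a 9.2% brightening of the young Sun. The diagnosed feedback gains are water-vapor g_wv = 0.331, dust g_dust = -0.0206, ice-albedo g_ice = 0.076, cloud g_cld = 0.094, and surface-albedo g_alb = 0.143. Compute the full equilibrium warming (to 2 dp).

Total gain g = 0.331 − 0.0206 + 0.076 + 0.094 + 0.143 = 0.6234.
Amplification A = 1/(1 − 0.6234) = 2.655.
ΔT = 2.63 × 2.655 = 6.98 K.

6.98 K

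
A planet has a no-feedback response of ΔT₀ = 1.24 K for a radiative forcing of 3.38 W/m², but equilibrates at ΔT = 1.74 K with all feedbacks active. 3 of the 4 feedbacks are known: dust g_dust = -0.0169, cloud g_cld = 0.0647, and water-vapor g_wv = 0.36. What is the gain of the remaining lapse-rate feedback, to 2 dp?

Amplification A = ΔT/ΔT₀ = 1.74/1.24 = 1.403.
Total gain g = 1 − 1/A = 1 − 1/1.403 = 0.2872.
Known gains sum to -0.0169 + 0.0647 + 0.36 = 0.4078.
g_lr = 0.2872 − 0.4078 = -0.12.

-0.12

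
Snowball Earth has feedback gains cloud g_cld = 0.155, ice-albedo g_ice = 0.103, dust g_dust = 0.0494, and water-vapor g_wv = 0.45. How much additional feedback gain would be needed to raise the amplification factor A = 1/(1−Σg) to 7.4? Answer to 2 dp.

Current total gain = 0.7574.
Target gain for A = 7.4: g* = 1 − 1/7.4 = 0.8649.
Additional gain needed = 0.8649 − 0.7574 = 0.11.

0.11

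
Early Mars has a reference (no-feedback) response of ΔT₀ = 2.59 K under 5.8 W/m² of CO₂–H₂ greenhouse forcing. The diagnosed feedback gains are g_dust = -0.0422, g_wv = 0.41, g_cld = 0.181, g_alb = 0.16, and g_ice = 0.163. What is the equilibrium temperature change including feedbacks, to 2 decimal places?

20.20 K

Total gain g = -0.0422 + 0.41 + 0.181 + 0.16 + 0.163 = 0.8718.
Amplification A = 1/(1 − 0.8718) = 7.8.
ΔT = 2.59 × 7.8 = 20.20 K.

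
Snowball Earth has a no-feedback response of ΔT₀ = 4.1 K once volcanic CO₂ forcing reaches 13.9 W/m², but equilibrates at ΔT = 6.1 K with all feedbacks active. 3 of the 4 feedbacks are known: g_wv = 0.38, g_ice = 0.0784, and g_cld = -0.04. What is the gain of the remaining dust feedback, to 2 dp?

-0.09

Amplification A = ΔT/ΔT₀ = 6.1/4.1 = 1.488.
Total gain g = 1 − 1/A = 1 − 1/1.488 = 0.328.
Known gains sum to 0.38 + 0.0784 − 0.04 = 0.4184.
g_dust = 0.328 − 0.4184 = -0.09.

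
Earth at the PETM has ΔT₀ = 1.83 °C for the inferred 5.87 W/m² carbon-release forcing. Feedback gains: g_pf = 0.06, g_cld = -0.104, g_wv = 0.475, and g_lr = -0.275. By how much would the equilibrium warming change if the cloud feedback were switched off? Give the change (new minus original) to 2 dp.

0.30 °C

Original: g = 0.156, ΔT = 1.83/(1−0.156) = 2.1682 °C.
Without cloud: g' = 0.26, ΔT' = 1.83/(1−0.26) = 2.4730 °C.
Change = 2.4730 − 2.1682 = 0.30 °C.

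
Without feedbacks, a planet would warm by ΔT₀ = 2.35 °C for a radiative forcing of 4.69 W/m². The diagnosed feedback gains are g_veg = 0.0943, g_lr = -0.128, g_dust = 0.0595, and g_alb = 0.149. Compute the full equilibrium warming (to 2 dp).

Total gain g = 0.0943 − 0.128 + 0.0595 + 0.149 = 0.1748.
Amplification A = 1/(1 − 0.1748) = 1.212.
ΔT = 2.35 × 1.212 = 2.85 °C.

2.85 °C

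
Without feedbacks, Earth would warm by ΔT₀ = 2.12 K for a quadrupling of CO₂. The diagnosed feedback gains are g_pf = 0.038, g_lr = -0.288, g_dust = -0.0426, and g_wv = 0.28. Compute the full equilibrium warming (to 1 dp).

2.1 K

Total gain g = 0.038 − 0.288 − 0.0426 + 0.28 = -0.0126.
Amplification A = 1/(1 + 0.0126) = 0.9876.
ΔT = 2.12 × 0.9876 = 2.1 K.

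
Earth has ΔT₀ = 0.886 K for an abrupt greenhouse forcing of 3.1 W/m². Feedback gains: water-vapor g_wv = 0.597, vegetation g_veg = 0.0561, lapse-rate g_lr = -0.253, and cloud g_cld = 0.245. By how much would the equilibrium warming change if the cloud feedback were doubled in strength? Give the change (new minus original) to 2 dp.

5.57 K

Original: g = 0.6451, ΔT = 0.886/(1−0.6451) = 2.4965 K.
With doubled cloud: g' = 0.8901, ΔT' = 0.886/(1−0.8901) = 8.0619 K.
Change = 8.0619 − 2.4965 = 5.57 K.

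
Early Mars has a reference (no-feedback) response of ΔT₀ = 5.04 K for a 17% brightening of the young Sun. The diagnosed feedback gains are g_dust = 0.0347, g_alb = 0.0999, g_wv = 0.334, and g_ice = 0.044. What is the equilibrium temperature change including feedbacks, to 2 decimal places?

Total gain g = 0.0347 + 0.0999 + 0.334 + 0.044 = 0.5126.
Amplification A = 1/(1 − 0.5126) = 2.052.
ΔT = 5.04 × 2.052 = 10.34 K.

10.34 K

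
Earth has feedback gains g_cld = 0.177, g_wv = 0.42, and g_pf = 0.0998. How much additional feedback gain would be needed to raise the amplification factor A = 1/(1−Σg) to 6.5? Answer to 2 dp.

0.15

Current total gain = 0.6968.
Target gain for A = 6.5: g* = 1 − 1/6.5 = 0.8462.
Additional gain needed = 0.8462 − 0.6968 = 0.15.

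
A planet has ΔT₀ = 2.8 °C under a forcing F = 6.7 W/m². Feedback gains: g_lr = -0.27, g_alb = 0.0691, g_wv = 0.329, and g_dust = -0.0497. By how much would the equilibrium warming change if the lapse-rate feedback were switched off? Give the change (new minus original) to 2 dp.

Original: g = 0.0784, ΔT = 2.8/(1−0.0784) = 3.0382 °C.
Without lapse-rate: g' = 0.3484, ΔT' = 2.8/(1−0.3484) = 4.2971 °C.
Change = 4.2971 − 3.0382 = 1.26 °C.

1.26 °C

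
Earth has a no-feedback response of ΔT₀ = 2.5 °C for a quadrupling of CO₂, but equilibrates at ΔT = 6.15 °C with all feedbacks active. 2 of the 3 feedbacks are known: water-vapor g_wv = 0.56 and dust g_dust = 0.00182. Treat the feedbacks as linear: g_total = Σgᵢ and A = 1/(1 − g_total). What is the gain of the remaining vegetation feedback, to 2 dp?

0.03

Amplification A = ΔT/ΔT₀ = 6.15/2.5 = 2.46.
Total gain g = 1 − 1/A = 1 − 1/2.46 = 0.5935.
Known gains sum to 0.56 + 0.00182 = 0.56182.
g_veg = 0.5935 − 0.56182 = 0.03.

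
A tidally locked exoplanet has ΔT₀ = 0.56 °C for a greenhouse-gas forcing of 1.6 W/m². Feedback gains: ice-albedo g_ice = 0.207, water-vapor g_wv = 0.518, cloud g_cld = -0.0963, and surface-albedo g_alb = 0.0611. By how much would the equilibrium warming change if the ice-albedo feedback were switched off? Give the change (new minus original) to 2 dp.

-0.72 °C

Original: g = 0.6898, ΔT = 0.56/(1−0.6898) = 1.8053 °C.
Without ice-albedo: g' = 0.4828, ΔT' = 0.56/(1−0.4828) = 1.0828 °C.
Change = 1.0828 − 1.8053 = -0.72 °C.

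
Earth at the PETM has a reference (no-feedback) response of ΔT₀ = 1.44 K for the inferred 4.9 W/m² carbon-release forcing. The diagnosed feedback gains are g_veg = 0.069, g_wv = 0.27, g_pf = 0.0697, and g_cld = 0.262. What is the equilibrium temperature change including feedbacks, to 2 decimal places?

Total gain g = 0.069 + 0.27 + 0.0697 + 0.262 = 0.6707.
Amplification A = 1/(1 − 0.6707) = 3.037.
ΔT = 1.44 × 3.037 = 4.37 K.

4.37 K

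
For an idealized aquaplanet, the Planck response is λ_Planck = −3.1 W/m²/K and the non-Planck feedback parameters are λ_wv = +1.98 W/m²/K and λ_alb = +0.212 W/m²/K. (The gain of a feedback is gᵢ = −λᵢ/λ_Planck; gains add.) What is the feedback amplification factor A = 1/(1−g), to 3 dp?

Convert to gains: g_wv = 1.98/3.1 = 0.6387; g_alb = 0.212/3.1 = 0.06839.
Total gain g = 0.70709.
A = 1/(1 − 0.70709) = 3.414.

3.414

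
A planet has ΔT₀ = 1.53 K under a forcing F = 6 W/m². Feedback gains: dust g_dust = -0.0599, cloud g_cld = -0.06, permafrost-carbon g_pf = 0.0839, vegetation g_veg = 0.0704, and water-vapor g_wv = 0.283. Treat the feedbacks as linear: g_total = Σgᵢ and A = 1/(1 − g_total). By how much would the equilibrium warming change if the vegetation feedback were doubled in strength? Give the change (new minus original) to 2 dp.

Original: g = 0.3174, ΔT = 1.53/(1−0.3174) = 2.2414 K.
With doubled vegetation: g' = 0.3878, ΔT' = 1.53/(1−0.3878) = 2.4992 K.
Change = 2.4992 − 2.2414 = 0.26 K.

0.26 K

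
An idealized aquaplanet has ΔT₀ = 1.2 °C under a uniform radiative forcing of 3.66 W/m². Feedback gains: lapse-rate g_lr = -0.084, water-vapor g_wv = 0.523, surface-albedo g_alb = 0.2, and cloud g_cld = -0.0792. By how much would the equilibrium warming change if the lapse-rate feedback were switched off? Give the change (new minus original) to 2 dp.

Original: g = 0.5598, ΔT = 1.2/(1−0.5598) = 2.7260 °C.
Without lapse-rate: g' = 0.6438, ΔT' = 1.2/(1−0.6438) = 3.3689 °C.
Change = 3.3689 − 2.7260 = 0.64 °C.

0.64 °C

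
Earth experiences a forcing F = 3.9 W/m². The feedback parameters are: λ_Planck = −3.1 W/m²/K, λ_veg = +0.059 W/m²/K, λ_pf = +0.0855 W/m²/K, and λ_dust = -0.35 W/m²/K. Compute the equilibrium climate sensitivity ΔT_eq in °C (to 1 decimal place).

Net feedback parameter λ = (−3.1) + (+0.059) + (+0.0855) + (-0.35) = -3.3055 W/m²/K.
ΔT = −F/λ = −3.9/(-3.3055) = 1.2 °C.

1.2 °C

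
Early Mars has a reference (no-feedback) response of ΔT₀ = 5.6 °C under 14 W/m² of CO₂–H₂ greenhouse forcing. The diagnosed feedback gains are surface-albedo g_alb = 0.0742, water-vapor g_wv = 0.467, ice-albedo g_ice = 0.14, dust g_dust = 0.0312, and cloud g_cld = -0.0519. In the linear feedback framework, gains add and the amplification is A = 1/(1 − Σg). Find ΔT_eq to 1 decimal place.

16.5 °C

Total gain g = 0.0742 + 0.467 + 0.14 + 0.0312 − 0.0519 = 0.6605.
Amplification A = 1/(1 − 0.6605) = 2.946.
ΔT = 5.6 × 2.946 = 16.5 °C.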